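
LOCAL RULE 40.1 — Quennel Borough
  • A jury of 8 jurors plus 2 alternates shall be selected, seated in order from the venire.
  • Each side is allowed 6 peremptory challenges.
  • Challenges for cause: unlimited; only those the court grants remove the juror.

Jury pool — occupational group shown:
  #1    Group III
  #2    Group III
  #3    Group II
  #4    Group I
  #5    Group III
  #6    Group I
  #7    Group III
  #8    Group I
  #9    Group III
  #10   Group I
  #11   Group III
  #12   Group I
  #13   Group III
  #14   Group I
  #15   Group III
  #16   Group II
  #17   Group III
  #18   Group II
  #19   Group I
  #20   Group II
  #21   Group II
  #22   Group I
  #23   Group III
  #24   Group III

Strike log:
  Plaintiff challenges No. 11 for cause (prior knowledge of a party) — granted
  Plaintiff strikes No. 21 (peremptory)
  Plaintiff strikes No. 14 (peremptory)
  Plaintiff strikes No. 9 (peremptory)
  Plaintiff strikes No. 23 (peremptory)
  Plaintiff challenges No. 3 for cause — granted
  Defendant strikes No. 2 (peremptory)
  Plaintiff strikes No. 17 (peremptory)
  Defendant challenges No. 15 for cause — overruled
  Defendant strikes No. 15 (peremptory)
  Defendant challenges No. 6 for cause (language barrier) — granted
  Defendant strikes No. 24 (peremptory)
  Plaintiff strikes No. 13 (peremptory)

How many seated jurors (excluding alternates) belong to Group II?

Removed: #2, #3, #6, #9, #11, #13, #14, #15, #17, #21, #23, #24.
Seated jurors 1–8: #1, #4, #5, #7, #8, #10, #12, #16 (alternates #18, #19 not counted).
Of those, in Group II: #16 → 1.

1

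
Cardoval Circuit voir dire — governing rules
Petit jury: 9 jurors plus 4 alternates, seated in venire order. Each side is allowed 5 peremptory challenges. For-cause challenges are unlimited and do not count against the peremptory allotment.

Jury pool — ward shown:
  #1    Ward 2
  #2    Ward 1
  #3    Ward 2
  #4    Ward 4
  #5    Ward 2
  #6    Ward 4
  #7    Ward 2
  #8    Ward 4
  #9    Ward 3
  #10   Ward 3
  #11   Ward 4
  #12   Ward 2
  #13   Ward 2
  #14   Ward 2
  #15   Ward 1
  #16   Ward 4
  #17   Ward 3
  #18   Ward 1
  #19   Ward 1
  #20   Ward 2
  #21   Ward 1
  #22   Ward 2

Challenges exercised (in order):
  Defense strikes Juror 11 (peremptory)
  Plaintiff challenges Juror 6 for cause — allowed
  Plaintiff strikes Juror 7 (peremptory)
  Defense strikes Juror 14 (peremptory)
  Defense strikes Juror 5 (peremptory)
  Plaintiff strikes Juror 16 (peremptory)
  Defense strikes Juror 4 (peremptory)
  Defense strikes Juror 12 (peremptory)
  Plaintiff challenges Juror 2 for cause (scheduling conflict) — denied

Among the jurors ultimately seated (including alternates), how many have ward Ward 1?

5

Removed: #4, #5, #6, #7, #11, #12, #14, #16.
Seated (13 incl. alternates): #1, #2, #3, #8, #9, #10, #13, #15, #17, #18, #19, #20, #21.
Of those, in Ward 1: #2, #15, #18, #19, #21 → 5.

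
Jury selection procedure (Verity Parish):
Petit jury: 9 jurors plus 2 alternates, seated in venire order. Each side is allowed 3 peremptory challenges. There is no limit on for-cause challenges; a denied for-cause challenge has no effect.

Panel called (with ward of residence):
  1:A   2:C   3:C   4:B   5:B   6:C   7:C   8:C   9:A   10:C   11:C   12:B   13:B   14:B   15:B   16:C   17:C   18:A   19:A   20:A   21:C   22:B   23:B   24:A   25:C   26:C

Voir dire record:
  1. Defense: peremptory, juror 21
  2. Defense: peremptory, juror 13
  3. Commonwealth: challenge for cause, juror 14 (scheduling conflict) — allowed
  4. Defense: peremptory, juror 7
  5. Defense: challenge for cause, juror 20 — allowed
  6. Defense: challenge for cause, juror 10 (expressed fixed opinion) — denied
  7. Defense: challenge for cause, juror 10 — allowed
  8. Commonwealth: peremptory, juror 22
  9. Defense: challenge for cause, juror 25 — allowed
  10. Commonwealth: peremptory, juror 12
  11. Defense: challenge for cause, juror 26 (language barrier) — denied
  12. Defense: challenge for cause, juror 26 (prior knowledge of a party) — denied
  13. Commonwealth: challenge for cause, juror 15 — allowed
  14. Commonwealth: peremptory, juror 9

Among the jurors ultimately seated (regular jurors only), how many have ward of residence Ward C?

Removed: #7, #9, #10, #12, #13, #14, #15, #20, #21, #22, #25.
Seated jurors 1–9: #1, #2, #3, #4, #5, #6, #8, #11, #16 (alternates #17, #18 not counted).
Of those, in Ward C: #2, #3, #6, #8, #11, #16 → 6.

6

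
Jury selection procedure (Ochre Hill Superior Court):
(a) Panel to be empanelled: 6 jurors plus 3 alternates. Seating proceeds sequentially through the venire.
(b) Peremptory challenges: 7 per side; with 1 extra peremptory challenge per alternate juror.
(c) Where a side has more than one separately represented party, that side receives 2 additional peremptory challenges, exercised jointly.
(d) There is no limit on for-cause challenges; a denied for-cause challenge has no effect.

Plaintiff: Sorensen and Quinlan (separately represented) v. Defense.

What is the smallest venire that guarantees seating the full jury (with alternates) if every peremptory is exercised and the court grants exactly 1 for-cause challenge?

Seats to fill: 6 + 3 alternates = 9.
Peremptories — Plaintiff: 7 + 1×3 + 2 = 12; Defense: 7 + 1×3 = 10; total 22.
For-cause removals: 1.
Minimum venire: 9 + 22 + 1 = 32.

32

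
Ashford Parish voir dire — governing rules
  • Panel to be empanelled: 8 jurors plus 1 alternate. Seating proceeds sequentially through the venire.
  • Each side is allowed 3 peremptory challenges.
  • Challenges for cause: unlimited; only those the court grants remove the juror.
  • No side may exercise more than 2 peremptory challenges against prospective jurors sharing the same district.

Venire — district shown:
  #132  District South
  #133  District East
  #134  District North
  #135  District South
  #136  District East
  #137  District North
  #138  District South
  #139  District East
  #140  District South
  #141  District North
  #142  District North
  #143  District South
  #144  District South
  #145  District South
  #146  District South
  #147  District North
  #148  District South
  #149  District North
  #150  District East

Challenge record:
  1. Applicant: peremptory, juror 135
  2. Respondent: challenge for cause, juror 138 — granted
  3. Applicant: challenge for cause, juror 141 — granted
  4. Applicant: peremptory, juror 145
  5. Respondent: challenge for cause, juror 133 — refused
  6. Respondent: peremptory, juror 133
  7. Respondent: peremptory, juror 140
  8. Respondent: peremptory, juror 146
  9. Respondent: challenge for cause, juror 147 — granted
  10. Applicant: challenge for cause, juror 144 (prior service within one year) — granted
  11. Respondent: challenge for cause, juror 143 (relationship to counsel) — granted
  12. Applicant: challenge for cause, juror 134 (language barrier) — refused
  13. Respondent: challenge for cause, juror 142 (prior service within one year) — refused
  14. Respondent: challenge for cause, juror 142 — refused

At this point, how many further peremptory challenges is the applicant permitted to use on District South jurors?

Applicant peremptories so far: #135, #145 — 2 of 3 used, 1 left overall.
Against District South: #135, #145 — 2 used; per-district cap 2 leaves 0.
Binding limit: min(1, 0) = 0.

0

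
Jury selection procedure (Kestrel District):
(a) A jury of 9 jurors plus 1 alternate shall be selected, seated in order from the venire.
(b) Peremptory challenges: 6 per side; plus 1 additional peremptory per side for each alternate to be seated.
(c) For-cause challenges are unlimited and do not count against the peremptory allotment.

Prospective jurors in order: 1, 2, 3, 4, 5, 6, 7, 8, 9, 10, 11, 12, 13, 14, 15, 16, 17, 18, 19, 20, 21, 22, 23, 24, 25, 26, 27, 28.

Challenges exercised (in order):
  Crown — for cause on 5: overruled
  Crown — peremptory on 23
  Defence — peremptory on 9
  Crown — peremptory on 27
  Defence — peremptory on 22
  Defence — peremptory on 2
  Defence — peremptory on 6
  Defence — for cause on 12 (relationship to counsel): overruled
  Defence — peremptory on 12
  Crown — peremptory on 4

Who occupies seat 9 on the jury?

Removed: #2, #4, #6, #9, #12, #22, #23, #27. (#5 stays — for-cause denied.)
Seating in order: seats 1–9 → #1, #3, #5, #7, #8, #10, #11, #13, #14; alternates → #15.
So seat 9 is #14.

14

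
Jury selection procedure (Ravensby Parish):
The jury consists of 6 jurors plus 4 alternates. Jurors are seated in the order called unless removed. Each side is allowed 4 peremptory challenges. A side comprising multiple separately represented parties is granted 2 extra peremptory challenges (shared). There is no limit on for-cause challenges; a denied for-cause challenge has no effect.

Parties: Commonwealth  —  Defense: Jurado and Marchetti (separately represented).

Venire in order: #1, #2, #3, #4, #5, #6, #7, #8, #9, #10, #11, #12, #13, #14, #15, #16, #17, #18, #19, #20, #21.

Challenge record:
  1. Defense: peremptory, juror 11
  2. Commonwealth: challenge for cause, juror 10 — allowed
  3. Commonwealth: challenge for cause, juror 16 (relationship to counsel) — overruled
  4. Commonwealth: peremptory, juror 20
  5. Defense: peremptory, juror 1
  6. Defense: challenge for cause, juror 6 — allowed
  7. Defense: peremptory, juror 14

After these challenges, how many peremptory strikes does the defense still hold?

3

Defense allotment: 4 base + 2 multi-party = 6.
Defense peremptories used: #11, #1, #14 — 3 (the for-cause on #6 doesn't count).
Remaining: 6 − 3 = 3.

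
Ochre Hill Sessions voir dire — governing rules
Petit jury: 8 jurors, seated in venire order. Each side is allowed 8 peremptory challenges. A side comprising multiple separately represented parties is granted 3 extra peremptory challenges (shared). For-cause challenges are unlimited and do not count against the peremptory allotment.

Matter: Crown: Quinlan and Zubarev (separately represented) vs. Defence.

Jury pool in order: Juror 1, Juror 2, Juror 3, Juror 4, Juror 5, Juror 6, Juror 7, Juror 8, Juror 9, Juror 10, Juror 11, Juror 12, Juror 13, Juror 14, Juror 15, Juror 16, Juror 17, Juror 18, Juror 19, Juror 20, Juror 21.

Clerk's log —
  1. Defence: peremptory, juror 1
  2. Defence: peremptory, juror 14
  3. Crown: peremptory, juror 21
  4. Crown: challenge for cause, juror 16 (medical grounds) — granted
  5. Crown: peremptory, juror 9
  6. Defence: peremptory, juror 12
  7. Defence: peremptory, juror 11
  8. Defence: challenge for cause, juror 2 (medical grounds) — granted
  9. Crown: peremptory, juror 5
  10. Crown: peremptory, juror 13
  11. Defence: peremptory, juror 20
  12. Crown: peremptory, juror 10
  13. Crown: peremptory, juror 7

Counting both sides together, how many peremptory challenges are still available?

8

Crown allotment: 8 base + 3 multi-party = 11. Defence allotment: 8.
Crown peremptories used: #21, #9, #5, #13, #10, #7 — 6 (the for-cause on #16 doesn't count).
Defence peremptories used: #1, #14, #12, #11, #20 — 5 (the for-cause on #2 doesn't count).
Remaining: (11 − 6) + (8 − 5) = 8.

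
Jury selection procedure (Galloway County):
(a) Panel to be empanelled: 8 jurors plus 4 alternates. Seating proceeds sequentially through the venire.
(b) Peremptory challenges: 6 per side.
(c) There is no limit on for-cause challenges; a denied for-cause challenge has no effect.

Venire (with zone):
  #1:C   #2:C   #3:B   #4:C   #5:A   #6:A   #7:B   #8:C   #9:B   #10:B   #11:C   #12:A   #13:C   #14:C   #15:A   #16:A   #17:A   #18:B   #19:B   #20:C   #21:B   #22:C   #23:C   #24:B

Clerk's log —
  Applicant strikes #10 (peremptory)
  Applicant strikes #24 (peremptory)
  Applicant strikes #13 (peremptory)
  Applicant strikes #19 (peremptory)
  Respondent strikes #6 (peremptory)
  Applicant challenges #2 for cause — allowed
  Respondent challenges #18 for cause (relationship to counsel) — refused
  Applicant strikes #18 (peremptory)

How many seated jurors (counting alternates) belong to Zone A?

Removed: #2, #6, #10, #13, #18, #19, #24.
Seated (12 incl. alternates): #1, #3, #4, #5, #7, #8, #9, #11, #12, #14, #15, #16.
Of those, in Zone A: #5, #12, #15, #16 → 4.

4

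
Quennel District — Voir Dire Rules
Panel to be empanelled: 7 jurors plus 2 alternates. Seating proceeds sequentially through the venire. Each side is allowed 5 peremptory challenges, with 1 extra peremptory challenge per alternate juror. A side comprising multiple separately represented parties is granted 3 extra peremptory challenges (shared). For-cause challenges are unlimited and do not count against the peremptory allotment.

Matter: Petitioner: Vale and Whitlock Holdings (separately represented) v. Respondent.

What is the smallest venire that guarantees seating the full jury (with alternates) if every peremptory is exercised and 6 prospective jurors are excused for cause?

32

Seats to fill: 7 + 2 alternates = 9.
Peremptories — Petitioner: 5 + 1×2 + 3 = 10; Respondent: 5 + 1×2 = 7; total 17.
For-cause removals: 6.
Minimum venire: 9 + 17 + 6 = 32.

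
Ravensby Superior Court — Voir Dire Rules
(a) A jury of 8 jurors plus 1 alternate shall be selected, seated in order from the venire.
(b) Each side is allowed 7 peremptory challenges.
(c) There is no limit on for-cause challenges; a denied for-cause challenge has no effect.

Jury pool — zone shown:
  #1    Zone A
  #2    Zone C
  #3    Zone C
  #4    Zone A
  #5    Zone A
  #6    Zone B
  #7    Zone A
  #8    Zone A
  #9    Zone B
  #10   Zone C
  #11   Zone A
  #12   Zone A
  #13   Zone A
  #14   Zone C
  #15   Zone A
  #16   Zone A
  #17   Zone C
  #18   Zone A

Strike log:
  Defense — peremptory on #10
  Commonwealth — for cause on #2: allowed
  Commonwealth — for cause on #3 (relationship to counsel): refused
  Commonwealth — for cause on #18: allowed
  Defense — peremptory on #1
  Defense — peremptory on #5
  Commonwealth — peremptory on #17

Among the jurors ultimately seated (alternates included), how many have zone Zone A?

Removed: #1, #2, #5, #10, #17, #18.
Seated (9 incl. alternates): #3, #4, #6, #7, #8, #9, #11, #12, #13.
Of those, in Zone A: #4, #7, #8, #11, #12, #13 → 6.

6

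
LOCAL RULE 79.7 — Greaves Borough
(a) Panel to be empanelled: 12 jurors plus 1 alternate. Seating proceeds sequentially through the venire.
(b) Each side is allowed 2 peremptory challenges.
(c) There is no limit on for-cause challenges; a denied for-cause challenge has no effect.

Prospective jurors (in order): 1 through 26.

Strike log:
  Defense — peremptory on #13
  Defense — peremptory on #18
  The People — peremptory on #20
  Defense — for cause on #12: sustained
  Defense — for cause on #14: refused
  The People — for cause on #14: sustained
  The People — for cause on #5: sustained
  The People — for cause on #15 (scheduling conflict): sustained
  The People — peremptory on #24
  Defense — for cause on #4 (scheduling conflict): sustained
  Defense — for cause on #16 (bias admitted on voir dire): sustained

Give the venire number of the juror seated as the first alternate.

22

Removed: #4, #5, #12, #13, #14, #15, #16, #18, #20, #24.
Filling seats in venire order through position 13: #1, #2, #3, #6, #7, #8, #9, #10, #11, #17, #19, #21, #22.
So alternate 1 is #22.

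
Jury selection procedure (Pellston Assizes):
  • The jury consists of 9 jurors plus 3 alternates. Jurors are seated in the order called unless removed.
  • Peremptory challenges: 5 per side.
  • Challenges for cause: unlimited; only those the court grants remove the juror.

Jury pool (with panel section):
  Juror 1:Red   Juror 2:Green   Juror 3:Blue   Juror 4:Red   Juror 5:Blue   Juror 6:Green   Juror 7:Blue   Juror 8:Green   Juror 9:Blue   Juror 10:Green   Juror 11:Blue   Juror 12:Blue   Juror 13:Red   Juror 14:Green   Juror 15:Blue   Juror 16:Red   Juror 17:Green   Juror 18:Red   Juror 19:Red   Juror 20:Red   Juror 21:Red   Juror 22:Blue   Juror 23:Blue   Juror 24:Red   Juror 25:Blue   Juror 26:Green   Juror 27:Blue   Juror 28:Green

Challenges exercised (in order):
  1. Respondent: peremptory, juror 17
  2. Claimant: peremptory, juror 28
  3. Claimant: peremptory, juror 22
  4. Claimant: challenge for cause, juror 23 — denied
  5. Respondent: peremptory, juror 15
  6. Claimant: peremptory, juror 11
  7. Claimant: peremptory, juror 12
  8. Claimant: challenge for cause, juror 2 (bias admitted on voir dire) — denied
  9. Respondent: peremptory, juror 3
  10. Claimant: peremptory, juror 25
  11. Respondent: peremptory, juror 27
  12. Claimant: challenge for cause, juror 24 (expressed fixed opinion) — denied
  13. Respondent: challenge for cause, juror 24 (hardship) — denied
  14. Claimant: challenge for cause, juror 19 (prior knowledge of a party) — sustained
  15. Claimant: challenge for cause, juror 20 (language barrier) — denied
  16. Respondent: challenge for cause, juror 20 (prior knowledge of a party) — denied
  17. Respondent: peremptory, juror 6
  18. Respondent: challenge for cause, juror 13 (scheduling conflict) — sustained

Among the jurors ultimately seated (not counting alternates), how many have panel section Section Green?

Removed: #3, #6, #11, #12, #13, #15, #17, #19, #22, #25, #27, #28.
Seated jurors 1–9: #1, #2, #4, #5, #7, #8, #9, #10, #14 (alternates #16, #18, #20 not counted).
Of those, in Section Green: #2, #8, #10, #14 → 4.

4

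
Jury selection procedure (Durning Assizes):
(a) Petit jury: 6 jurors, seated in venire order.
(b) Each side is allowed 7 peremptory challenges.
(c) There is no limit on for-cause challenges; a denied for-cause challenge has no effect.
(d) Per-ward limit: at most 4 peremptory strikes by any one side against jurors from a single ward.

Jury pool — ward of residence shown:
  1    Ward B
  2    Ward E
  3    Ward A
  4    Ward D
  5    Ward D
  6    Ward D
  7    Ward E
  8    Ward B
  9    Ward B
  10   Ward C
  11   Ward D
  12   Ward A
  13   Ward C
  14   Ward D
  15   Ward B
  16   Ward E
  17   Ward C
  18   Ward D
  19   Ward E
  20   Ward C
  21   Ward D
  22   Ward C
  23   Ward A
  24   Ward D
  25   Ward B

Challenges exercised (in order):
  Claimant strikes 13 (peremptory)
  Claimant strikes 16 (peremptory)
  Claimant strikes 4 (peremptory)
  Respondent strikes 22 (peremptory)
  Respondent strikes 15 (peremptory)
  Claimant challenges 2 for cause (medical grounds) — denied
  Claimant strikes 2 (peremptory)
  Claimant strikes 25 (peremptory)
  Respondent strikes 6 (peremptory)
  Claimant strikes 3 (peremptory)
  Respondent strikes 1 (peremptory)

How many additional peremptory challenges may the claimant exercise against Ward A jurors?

Claimant peremptories so far: #13, #16, #4, #2, #25, #3 — 6 of 7 used, 1 left overall.
Against Ward A: #3 — 1 used; per-ward cap 4 leaves 3.
Binding limit: min(1, 3) = 1.

1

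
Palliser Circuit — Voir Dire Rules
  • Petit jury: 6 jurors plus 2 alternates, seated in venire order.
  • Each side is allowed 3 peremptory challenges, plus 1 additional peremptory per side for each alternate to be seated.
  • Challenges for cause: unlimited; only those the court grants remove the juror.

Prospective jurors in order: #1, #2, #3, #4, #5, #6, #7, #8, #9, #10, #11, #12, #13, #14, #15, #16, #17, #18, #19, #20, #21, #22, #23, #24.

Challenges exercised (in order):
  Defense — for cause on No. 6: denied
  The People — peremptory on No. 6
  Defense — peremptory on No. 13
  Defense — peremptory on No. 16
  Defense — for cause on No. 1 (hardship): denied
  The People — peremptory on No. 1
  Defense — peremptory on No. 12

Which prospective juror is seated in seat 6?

Removed: #1, #6, #12, #13, #16.
Filling seats in venire order through position 6: #2, #3, #4, #5, #7, #8.
So seat 6 is #8.

8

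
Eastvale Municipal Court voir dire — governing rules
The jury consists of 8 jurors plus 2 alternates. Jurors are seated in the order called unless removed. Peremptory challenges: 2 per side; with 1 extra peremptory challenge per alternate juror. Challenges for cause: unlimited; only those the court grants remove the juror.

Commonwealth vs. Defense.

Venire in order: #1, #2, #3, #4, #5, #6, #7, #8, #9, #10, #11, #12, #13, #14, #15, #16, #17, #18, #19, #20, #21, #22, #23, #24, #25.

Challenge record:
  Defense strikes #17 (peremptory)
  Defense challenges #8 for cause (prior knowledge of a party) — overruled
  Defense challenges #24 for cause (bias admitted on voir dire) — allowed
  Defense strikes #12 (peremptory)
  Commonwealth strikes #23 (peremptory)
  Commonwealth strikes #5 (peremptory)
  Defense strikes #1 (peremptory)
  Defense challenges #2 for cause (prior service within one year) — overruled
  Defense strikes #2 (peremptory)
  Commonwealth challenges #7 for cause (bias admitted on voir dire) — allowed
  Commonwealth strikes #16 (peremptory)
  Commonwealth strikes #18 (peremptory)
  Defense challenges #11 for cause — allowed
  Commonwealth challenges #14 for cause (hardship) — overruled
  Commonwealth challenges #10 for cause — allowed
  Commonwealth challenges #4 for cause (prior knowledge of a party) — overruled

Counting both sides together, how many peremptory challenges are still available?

Commonwealth allotment: 2 base + 1 × 2 alternates = 4. Defense allotment: 2 base + 1 × 2 alternates = 4.
Commonwealth peremptories used: #23, #5, #16, #18 — 4 (for-cause on #7, #14, #10, #4 don't count).
Defense peremptories used: #17, #12, #1, #2 — 4 (for-cause on #8, #24, #2, #11 don't count).
Remaining: (4 − 4) + (4 − 4) = 0.

0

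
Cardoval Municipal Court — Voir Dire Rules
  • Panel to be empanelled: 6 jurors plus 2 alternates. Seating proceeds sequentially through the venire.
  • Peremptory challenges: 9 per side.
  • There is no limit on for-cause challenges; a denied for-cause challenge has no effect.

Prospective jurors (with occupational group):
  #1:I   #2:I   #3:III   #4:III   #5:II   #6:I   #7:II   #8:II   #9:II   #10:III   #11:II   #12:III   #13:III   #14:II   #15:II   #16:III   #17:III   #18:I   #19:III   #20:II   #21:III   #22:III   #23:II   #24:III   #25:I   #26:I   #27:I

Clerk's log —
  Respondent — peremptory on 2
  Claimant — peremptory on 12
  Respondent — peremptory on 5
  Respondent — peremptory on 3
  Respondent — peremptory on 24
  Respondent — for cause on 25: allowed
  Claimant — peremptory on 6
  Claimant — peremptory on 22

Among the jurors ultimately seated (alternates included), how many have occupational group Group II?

4

Removed: #2, #3, #5, #6, #12, #22, #24, #25.
Seated (8 incl. alternates): #1, #4, #7, #8, #9, #10, #11, #13.
Of those, in Group II: #7, #8, #9, #11 → 4.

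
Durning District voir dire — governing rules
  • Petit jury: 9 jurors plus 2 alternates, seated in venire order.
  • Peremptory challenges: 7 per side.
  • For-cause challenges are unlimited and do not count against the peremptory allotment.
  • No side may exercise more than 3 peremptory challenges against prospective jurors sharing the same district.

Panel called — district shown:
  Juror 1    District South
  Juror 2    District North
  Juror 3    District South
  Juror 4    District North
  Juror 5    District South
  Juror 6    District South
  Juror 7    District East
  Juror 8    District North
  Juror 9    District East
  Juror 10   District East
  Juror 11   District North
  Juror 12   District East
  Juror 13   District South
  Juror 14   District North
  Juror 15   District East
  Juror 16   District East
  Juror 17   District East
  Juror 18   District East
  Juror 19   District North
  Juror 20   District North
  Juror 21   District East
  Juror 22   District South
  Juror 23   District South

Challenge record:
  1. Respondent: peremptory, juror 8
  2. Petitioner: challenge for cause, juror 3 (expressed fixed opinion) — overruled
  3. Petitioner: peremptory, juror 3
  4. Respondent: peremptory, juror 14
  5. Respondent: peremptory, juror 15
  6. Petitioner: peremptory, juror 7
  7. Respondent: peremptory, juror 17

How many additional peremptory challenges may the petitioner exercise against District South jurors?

2

Petitioner peremptories so far: #3, #7 — 2 of 7 used, 5 left overall.
Against District South: #3 — 1 used; per-district cap 3 leaves 2.
Binding limit: min(5, 2) = 2.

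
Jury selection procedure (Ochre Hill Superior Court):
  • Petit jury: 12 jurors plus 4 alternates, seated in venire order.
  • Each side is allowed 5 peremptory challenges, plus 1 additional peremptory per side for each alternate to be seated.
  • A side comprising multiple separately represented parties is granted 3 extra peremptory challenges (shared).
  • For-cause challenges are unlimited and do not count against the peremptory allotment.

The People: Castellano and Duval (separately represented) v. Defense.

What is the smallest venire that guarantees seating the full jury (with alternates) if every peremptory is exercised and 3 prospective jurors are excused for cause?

40

Seats to fill: 12 + 4 alternates = 16.
Peremptories — The People: 5 + 1×4 + 3 = 12; Defense: 5 + 1×4 = 9; total 21.
For-cause removals: 3.
Minimum venire: 16 + 21 + 3 = 40.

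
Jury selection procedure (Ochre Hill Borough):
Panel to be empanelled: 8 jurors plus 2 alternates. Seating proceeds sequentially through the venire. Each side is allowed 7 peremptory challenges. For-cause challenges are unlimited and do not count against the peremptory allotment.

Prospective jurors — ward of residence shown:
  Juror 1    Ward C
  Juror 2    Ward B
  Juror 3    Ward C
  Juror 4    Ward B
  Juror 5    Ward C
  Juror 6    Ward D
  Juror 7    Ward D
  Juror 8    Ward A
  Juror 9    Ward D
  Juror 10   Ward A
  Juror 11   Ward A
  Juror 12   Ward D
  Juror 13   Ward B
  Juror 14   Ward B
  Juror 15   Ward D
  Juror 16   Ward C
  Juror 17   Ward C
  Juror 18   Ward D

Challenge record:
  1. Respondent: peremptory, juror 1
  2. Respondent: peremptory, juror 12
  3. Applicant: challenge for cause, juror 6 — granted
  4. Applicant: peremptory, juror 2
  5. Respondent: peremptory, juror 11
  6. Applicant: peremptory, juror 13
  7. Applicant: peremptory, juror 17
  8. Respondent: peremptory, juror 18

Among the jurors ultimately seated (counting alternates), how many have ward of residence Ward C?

Removed: #1, #2, #6, #11, #12, #13, #17, #18.
Seated (10 incl. alternates): #3, #4, #5, #7, #8, #9, #10, #14, #15, #16.
Of those, in Ward C: #3, #5, #16 → 3.

3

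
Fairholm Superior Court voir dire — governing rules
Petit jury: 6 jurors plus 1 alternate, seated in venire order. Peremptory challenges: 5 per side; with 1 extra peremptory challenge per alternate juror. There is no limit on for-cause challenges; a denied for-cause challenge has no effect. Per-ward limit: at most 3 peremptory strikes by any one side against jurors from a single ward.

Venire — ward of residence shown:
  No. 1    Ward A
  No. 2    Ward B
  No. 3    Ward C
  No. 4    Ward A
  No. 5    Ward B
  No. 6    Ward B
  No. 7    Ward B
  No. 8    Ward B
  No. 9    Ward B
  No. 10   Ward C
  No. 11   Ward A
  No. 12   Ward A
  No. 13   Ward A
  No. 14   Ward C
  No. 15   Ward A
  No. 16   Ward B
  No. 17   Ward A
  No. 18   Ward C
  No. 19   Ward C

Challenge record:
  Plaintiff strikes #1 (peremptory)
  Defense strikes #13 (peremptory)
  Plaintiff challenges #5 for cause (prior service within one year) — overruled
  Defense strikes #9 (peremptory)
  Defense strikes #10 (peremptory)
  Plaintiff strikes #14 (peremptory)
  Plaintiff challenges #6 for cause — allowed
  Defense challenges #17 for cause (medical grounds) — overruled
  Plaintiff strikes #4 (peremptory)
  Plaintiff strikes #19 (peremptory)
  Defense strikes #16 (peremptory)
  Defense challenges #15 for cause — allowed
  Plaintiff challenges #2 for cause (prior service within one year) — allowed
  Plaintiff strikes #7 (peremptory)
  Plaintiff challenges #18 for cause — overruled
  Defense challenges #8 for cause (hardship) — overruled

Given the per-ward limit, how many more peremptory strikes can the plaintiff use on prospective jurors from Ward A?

Plaintiff peremptories so far: #1, #14, #4, #19, #7 — 5 of 6 used, 1 left overall.
Against Ward A: #1, #4 — 2 used; per-ward cap 3 leaves 1.
Binding limit: min(1, 1) = 1.

1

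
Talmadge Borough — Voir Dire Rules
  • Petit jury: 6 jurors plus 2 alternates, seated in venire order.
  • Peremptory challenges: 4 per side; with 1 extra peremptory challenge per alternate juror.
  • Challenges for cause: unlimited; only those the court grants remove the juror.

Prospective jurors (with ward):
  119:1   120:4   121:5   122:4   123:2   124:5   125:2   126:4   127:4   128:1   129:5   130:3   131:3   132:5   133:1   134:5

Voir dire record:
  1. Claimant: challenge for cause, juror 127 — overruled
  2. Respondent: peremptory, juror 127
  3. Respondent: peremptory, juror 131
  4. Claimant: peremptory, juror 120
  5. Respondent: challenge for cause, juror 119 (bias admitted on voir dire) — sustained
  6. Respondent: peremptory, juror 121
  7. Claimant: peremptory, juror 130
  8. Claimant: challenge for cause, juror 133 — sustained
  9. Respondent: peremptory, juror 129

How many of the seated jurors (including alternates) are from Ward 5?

Removed: #119, #120, #121, #127, #129, #130, #131, #133.
Seated (8 incl. alternates): #122, #123, #124, #125, #126, #128, #132, #134.
Of those, in Ward 5: #124, #132, #134 → 3.

3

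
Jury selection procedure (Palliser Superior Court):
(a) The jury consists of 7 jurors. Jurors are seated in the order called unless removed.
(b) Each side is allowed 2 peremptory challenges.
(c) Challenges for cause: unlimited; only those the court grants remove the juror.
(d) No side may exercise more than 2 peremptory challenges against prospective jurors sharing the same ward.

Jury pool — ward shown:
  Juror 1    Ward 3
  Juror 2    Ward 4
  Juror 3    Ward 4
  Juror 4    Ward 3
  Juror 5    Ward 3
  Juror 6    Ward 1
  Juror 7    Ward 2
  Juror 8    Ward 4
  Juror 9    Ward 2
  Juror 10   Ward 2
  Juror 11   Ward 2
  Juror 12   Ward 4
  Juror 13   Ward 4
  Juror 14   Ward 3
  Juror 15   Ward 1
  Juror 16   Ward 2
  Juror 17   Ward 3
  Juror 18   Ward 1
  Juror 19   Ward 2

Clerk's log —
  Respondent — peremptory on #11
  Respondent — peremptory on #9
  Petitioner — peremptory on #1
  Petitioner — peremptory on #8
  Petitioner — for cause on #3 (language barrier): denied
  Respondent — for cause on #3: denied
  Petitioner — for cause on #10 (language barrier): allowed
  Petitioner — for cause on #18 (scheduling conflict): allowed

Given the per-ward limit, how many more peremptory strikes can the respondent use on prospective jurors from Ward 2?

0

Respondent peremptories so far: #11, #9 — 2 of 2 used, 0 left overall.
Against Ward 2: #11, #9 — 2 used; per-ward cap 2 leaves 0.
Binding limit: min(0, 0) = 0.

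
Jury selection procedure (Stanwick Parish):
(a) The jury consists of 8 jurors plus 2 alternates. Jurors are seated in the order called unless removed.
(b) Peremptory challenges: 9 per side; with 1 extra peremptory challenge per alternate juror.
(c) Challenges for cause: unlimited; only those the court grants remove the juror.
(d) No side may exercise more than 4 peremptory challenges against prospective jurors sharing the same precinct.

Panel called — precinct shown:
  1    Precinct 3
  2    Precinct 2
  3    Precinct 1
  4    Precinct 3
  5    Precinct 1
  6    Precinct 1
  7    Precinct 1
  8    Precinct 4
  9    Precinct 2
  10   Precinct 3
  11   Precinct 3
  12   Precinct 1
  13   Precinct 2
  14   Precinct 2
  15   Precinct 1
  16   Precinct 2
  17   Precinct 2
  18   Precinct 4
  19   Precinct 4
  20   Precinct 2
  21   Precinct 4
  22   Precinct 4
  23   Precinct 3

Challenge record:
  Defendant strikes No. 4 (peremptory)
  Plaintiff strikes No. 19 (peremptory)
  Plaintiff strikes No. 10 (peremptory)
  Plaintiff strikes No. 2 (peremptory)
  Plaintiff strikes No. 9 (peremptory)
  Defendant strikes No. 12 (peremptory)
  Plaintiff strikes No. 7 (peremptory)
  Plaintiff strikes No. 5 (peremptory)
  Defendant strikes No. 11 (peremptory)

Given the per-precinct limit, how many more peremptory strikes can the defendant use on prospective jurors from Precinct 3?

Defendant peremptories so far: #4, #12, #11 — 3 of 11 used, 8 left overall.
Against Precinct 3: #4, #11 — 2 used; per-precinct cap 4 leaves 2.
Binding limit: min(8, 2) = 2.

2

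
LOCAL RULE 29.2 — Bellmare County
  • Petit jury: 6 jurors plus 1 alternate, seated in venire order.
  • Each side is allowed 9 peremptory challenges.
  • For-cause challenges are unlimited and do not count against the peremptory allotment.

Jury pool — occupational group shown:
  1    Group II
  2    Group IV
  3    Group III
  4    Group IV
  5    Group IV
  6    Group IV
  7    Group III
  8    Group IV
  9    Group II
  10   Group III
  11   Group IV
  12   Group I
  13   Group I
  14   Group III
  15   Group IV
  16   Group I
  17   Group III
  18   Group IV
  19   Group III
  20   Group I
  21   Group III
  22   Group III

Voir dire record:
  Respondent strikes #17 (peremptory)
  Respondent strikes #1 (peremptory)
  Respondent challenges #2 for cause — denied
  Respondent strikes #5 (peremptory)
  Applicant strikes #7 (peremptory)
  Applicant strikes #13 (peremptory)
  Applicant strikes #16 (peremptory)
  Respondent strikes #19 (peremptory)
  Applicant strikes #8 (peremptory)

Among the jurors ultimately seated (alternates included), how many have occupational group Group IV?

Removed: #1, #5, #7, #8, #13, #16, #17, #19.
Seated (7 incl. alternates): #2, #3, #4, #6, #9, #10, #11.
Of those, in Group IV: #2, #4, #6, #11 → 4.

4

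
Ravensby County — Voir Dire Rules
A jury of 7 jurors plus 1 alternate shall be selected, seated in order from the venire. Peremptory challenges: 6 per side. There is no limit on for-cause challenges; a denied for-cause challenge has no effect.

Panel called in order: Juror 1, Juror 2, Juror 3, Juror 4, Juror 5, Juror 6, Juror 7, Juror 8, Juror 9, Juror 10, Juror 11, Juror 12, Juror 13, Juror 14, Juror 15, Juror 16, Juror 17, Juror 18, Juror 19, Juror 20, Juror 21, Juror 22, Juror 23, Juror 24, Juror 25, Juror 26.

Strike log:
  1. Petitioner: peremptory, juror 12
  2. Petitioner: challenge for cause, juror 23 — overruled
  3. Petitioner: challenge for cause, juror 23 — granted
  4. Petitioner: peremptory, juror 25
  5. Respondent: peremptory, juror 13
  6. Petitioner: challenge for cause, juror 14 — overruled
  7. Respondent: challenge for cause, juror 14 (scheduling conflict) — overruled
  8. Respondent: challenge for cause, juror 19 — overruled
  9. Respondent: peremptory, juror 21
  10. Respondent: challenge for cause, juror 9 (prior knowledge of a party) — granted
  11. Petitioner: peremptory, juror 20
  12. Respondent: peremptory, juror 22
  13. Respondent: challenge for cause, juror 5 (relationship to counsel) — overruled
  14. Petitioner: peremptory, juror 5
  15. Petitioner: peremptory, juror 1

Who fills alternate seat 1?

Removed: #1, #5, #9, #12, #13, #20, #21, #22, #23, #25. (#14, #19 stay — for-cause denied.)
Seating in order: seats 1–7 → #2, #3, #4, #6, #7, #8, #10; alternates → #11.
So alternate 1 is #11.

11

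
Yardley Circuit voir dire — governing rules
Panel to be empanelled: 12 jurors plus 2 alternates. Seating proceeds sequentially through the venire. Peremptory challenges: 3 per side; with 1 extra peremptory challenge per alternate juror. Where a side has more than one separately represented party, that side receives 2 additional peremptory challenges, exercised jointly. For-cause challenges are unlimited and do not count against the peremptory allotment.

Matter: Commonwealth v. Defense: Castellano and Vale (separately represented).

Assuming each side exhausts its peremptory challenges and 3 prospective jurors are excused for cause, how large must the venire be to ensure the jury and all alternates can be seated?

29

Seats to fill: 12 + 2 alternates = 14.
Peremptories — Commonwealth: 3 + 1×2 = 5; Defense: 3 + 1×2 + 2 = 7; total 12.
For-cause removals: 3.
Minimum venire: 14 + 12 + 3 = 29.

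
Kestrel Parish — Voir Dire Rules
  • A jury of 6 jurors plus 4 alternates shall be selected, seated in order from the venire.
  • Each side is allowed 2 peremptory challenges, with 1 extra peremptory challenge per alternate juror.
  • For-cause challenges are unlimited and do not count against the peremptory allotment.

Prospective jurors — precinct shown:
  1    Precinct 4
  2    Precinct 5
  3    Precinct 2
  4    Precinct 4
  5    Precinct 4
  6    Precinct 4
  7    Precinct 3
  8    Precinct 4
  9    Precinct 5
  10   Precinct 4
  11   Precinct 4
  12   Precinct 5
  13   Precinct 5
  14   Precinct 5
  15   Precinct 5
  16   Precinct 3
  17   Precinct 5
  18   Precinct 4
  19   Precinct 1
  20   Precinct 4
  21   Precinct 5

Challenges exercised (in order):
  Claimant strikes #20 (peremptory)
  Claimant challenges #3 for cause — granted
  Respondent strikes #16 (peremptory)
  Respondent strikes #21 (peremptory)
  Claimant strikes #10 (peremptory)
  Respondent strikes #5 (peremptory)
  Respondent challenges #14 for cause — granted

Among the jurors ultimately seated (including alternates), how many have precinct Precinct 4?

Removed: #3, #5, #10, #14, #16, #20, #21.
Seated (10 incl. alternates): #1, #2, #4, #6, #7, #8, #9, #11, #12, #13.
Of those, in Precinct 4: #1, #4, #6, #8, #11 → 5.

5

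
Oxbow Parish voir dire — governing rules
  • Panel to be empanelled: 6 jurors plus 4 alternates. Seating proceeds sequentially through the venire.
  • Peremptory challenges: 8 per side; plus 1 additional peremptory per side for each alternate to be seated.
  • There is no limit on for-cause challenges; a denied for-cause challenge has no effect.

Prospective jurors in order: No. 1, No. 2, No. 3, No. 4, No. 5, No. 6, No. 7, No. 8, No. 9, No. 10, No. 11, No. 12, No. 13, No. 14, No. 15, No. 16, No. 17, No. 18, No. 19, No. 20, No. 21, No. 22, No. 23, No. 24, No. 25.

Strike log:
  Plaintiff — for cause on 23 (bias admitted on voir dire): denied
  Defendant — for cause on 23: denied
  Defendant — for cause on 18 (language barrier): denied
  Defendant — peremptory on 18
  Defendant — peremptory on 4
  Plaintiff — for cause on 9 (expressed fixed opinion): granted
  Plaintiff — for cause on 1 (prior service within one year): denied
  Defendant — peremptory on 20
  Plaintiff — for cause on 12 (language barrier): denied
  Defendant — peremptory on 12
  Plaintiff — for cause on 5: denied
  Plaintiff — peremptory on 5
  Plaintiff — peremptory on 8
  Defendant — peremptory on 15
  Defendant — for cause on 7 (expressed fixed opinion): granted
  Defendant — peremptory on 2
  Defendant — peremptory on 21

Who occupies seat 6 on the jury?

Removed: #2, #4, #5, #7, #8, #9, #12, #15, #18, #20, #21. (#1, #23 stay — for-cause denied.)
Filling seats in venire order through position 6: #1, #3, #6, #10, #11, #13.
So seat 6 is #13.

13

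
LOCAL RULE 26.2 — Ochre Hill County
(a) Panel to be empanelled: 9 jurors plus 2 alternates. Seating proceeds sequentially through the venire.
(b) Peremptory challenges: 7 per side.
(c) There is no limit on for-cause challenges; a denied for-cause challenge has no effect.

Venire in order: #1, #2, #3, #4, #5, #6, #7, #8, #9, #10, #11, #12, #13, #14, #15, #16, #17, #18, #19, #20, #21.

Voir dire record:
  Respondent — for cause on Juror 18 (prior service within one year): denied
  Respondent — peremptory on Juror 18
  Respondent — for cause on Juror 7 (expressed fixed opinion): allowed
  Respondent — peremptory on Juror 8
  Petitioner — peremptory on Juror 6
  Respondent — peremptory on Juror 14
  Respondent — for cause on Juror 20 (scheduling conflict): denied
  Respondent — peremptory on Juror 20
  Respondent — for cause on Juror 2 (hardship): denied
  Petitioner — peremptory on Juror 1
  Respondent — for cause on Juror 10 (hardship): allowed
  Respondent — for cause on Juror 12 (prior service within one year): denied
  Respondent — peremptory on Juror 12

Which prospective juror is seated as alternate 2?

19

Removed: #1, #6, #7, #8, #10, #12, #14, #18, #20. (#2 stays — for-cause denied.)
Seating in order: seats 1–9 → #2, #3, #4, #5, #9, #11, #13, #15, #16; alternates → #17, #19.
So alternate 2 is #19.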